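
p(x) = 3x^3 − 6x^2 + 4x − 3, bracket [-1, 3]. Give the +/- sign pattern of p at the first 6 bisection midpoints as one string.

m = 1, p(m) = -2 (−); new bracket [1, 3]
m = 2, p(m) = 5 (+); new bracket [1, 2]
m = 1.5, p(m) = -0.375 (−); new bracket [1.5, 2]
m = 1.75, p(m) = 1.7031 (+); new bracket [1.5, 1.75]
m = 1.625, p(m) = 0.5293 (+); new bracket [1.5, 1.625]
m = 1.5625, p(m) = 0.0457 (+); new bracket [1.5, 1.5625]

-+-+++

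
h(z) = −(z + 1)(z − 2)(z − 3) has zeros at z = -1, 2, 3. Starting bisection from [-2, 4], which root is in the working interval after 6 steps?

h(1) = -4 < 0, so the root lies in [-2, 1]
h(-0.5) = -4.375 < 0, so the root lies in [-2, -0.5]
h(-1.25) = 3.453125 > 0, so the root lies in [-1.25, -0.5]
h(-0.875) = -1.3926 < 0, so the root lies in [-1.25, -0.875]
h(-1.0625) = 0.7776 > 0, so the root lies in [-1.0625, -0.875]
h(-0.96875) = -0.3682 < 0, so the root lies in [-1.0625, -0.96875]

-1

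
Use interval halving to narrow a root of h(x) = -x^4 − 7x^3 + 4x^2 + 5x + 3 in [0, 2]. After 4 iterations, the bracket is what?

[1.125, 1.25]

midpoint 1: h = 4 > 0 → [1, 2]
midpoint 1.5: h = -9.1875 < 0 → [1, 1.5]
midpoint 1.25: h = -0.613281 < 0 → [1, 1.25]
midpoint 1.125: h = 2.1189 > 0 → [1.125, 1.25]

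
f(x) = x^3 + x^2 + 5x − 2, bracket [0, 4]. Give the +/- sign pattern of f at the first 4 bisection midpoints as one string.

x = 2 gives f = 20, positive; keep [0, 2]
x = 1 gives f = 5, positive; keep [0, 1]
x = 0.5 gives f = 0.875, positive; keep [0, 0.5]
x = 0.25 gives f = -0.6719, negative; keep [0.25, 0.5]

+++-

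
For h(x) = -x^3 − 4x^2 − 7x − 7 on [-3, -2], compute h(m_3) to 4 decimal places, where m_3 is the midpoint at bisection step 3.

0.4590

h(-2.5) = 1.125 > 0, so the root lies in [-2.5, -2]
h(-2.25) = -0.109375 < 0, so the root lies in [-2.5, -2.25]
h(-2.375) = 0.458984 > 0, so the root lies in [-2.375, -2.25]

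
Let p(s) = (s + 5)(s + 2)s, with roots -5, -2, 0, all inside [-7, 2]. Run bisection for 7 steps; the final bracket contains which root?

m = -2.5, p(m) = 3.125 (+); new bracket [-7, -2.5]
m = -4.75, p(m) = 3.265625 (+); new bracket [-7, -4.75]
m = -5.875, p(m) = -19.919922 (−); new bracket [-5.875, -4.75]
m = -5.3125, p(m) = -5.4993 (−); new bracket [-5.3125, -4.75]
m = -5.03125, p(m) = -0.4766 (−); new bracket [-5.03125, -4.75]
m = -4.890625, p(m) = 1.5462 (+); new bracket [-5.03125, -4.890625]
m = -4.9609375, p(m) = 0.5738 (+); new bracket [-5.03125, -4.9609375]

-5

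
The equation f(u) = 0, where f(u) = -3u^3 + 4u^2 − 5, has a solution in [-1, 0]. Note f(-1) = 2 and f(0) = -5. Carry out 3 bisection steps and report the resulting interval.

u = -0.5 gives f = -3.625, negative; keep [-1, -0.5]
u = -0.75 gives f = -1.484375, negative; keep [-1, -0.75]
u = -0.875 gives f = 0.072266, positive; keep [-0.875, -0.75]

[-0.875, -0.75]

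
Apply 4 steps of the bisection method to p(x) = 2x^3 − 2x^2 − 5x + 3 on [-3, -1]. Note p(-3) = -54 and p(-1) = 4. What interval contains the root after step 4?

p(-2) = -11 < 0, so the root lies in [-2, -1]
p(-1.5) = -0.75 < 0, so the root lies in [-1.5, -1]
p(-1.25) = 2.21875 > 0, so the root lies in [-1.5, -1.25]
p(-1.375) = 0.8945 > 0, so the root lies in [-1.5, -1.375]

[-1.5, -1.375]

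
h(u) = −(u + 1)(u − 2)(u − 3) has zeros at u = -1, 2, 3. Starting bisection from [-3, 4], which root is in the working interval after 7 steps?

-1

midpoint 0.5: h = -5.625 < 0 → [-3, 0.5]
midpoint -1.25: h = 3.453125 > 0 → [-1.25, 0.5]
midpoint -0.375: h = -5.009766 < 0 → [-1.25, -0.375]
midpoint -0.8125: h = -2.0105 < 0 → [-1.25, -0.8125]
midpoint -1.03125: h = 0.3819 > 0 → [-1.03125, -0.8125]
midpoint -0.921875: h = -0.8953 < 0 → [-1.03125, -0.921875]
midpoint -0.9765625: h = -0.2774 < 0 → [-1.03125, -0.9765625]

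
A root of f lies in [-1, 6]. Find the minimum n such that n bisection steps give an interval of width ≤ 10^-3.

13

Width after n steps is 7/2^n. Need 2^n ≥ 7/10^-3 = 7000.
2^12 = 4096 < 7000 ≤ 2^13 = 8192, so n = 13.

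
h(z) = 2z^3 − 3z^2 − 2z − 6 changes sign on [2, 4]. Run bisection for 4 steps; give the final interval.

[2.375, 2.5]

m = 3, h(m) = 15 (+); new bracket [2, 3]
m = 2.5, h(m) = 1.5 (+); new bracket [2, 2.5]
m = 2.25, h(m) = -2.90625 (−); new bracket [2.25, 2.5]
m = 2.375, h(m) = -0.8789 (−); new bracket [2.375, 2.5]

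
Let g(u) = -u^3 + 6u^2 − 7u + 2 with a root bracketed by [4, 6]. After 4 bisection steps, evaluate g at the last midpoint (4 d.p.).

midpoint 5: g = -8 < 0 → [4, 5]
midpoint 4.5: g = 0.875 > 0 → [4.5, 5]
midpoint 4.75: g = -3.046875 < 0 → [4.5, 4.75]
midpoint 4.625: g = -0.9629 < 0 → [4.5, 4.625]

-0.9629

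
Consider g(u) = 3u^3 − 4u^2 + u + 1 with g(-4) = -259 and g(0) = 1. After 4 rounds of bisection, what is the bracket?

[-0.5, -0.25]

m = -2, g(m) = -41 (−); new bracket [-2, 0]
m = -1, g(m) = -7 (−); new bracket [-1, 0]
m = -0.5, g(m) = -0.875 (−); new bracket [-0.5, 0]
m = -0.25, g(m) = 0.4531 (+); new bracket [-0.5, -0.25]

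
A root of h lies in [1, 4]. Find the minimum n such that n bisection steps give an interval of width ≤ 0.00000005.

Width after n steps is 3/2^n. Need 2^n ≥ 3/0.00000005 = 60000000.
2^25 = 33554432 < 60000000 ≤ 2^26 = 67108864, so n = 26.

26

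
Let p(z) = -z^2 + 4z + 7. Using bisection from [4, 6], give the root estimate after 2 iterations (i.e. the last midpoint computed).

p(5) = 2 > 0, so the root lies in [5, 6]
p(5.5) = -1.25 < 0, so the root lies in [5, 5.5]

5.5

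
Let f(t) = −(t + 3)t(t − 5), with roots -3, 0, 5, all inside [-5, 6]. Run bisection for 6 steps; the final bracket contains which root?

5

m = 0.5, f(m) = 7.875 (+); new bracket [0.5, 6]
m = 3.25, f(m) = 35.546875 (+); new bracket [3.25, 6]
m = 4.625, f(m) = 13.224609 (+); new bracket [4.625, 6]
m = 5.3125, f(m) = -13.8 (−); new bracket [4.625, 5.3125]
m = 4.96875, f(m) = 1.2373 (+); new bracket [4.96875, 5.3125]
m = 5.140625, f(m) = -5.8849 (−); new bracket [4.96875, 5.140625]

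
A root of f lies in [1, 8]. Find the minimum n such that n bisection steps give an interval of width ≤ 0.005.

11

Width after n steps is 7/2^n. Need 2^n ≥ 7/0.005 = 1400.
2^10 = 1024 < 1400 ≤ 2^11 = 2048, so n = 11.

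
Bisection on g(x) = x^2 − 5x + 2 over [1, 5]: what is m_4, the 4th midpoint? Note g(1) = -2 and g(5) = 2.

x = 3 gives g = -4, negative; keep [3, 5]
x = 4 gives g = -2, negative; keep [4, 5]
x = 4.5 gives g = -0.25, negative; keep [4.5, 5]
x = 4.75 gives g = 0.8125, positive; keep [4.5, 4.75]

4.75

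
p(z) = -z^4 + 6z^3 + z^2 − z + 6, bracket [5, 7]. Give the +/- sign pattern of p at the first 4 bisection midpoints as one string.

m = 6, p(m) = 36 (+); new bracket [6, 7]
m = 6.5, p(m) = -95.5625 (−); new bracket [6, 6.5]
m = 6.25, p(m) = -22.222656 (−); new bracket [6, 6.25]
m = 6.125, p(m) = 8.6677 (+); new bracket [6.125, 6.25]

+--+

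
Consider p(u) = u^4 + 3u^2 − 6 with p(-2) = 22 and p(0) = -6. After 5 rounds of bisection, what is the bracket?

[-1.1875, -1.125]

midpoint -1: p = -2 < 0 → [-2, -1]
midpoint -1.5: p = 5.8125 > 0 → [-1.5, -1]
midpoint -1.25: p = 1.128906 > 0 → [-1.25, -1]
midpoint -1.125: p = -0.6013 < 0 → [-1.25, -1.125]
midpoint -1.1875: p = 0.219 > 0 → [-1.1875, -1.125]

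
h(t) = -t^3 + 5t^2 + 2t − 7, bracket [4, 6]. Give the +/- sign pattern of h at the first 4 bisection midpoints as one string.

+---

m = 5, h(m) = 3 (+); new bracket [5, 6]
m = 5.5, h(m) = -11.125 (−); new bracket [5, 5.5]
m = 5.25, h(m) = -3.390625 (−); new bracket [5, 5.25]
m = 5.125, h(m) = -0.0332 (−); new bracket [5, 5.125]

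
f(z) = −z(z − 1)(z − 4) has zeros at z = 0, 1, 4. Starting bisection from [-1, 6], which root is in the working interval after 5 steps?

4

f(2.5) = 5.625 > 0, so the root lies in [2.5, 6]
f(4.25) = -3.453125 < 0, so the root lies in [2.5, 4.25]
f(3.375) = 5.009766 > 0, so the root lies in [3.375, 4.25]
f(3.8125) = 2.0105 > 0, so the root lies in [3.8125, 4.25]
f(4.03125) = -0.3819 < 0, so the root lies in [3.8125, 4.03125]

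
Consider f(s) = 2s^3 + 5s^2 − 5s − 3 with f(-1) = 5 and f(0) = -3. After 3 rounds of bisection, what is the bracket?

[-0.5, -0.375]

f(-0.5) = 0.5 > 0, so the root lies in [-0.5, 0]
f(-0.25) = -1.46875 < 0, so the root lies in [-0.5, -0.25]
f(-0.375) = -0.527344 < 0, so the root lies in [-0.5, -0.375]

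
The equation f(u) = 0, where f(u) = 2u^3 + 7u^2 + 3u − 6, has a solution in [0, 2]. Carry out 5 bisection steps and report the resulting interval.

[0.625, 0.6875]

f(1) = 6 > 0, so the root lies in [0, 1]
f(0.5) = -2.5 < 0, so the root lies in [0.5, 1]
f(0.75) = 1.03125 > 0, so the root lies in [0.5, 0.75]
f(0.625) = -0.9023 < 0, so the root lies in [0.625, 0.75]
f(0.6875) = 0.021 > 0, so the root lies in [0.625, 0.6875]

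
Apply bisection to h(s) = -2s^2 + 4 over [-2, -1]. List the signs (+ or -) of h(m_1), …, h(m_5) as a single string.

m = -1.5, h(m) = -0.5 (−); new bracket [-1.5, -1]
m = -1.25, h(m) = 0.875 (+); new bracket [-1.5, -1.25]
m = -1.375, h(m) = 0.21875 (+); new bracket [-1.5, -1.375]
m = -1.4375, h(m) = -0.1328 (−); new bracket [-1.4375, -1.375]
m = -1.40625, h(m) = 0.0449 (+); new bracket [-1.4375, -1.40625]

-++-+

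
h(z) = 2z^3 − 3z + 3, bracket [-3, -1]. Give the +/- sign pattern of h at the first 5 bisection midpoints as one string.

-+--+

h(-2) = -7 < 0, so the root lies in [-2, -1]
h(-1.5) = 0.75 > 0, so the root lies in [-2, -1.5]
h(-1.75) = -2.46875 < 0, so the root lies in [-1.75, -1.5]
h(-1.625) = -0.707 < 0, so the root lies in [-1.625, -1.5]
h(-1.5625) = 0.0581 > 0, so the root lies in [-1.625, -1.5625]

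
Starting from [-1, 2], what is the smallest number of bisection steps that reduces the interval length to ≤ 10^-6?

Width after n steps is 3/2^n. Need 2^n ≥ 3/10^-6 = 3000000.
2^21 = 2097152 < 3000000 ≤ 2^22 = 4194304, so n = 22.

22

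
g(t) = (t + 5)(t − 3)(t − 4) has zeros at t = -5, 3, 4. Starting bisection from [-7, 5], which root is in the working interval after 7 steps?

t = -1 gives g = 80, positive; keep [-7, -1]
t = -4 gives g = 56, positive; keep [-7, -4]
t = -5.5 gives g = -40.375, negative; keep [-5.5, -4]
t = -4.75 gives g = 16.9531, positive; keep [-5.5, -4.75]
t = -5.125 gives g = -9.2676, negative; keep [-5.125, -4.75]
t = -4.9375 gives g = 4.4338, positive; keep [-5.125, -4.9375]
t = -5.03125 gives g = -2.2666, negative; keep [-5.03125, -4.9375]

-5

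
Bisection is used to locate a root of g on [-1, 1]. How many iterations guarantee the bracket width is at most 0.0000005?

Width after n steps is 2/2^n. Need 2^n ≥ 2/0.0000005 = 4000000.
2^21 = 2097152 < 4000000 ≤ 2^22 = 4194304, so n = 22.

22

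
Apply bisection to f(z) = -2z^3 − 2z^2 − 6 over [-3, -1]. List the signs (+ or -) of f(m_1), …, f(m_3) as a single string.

+--

m = -2, f(m) = 2 (+); new bracket [-2, -1]
m = -1.5, f(m) = -3.75 (−); new bracket [-2, -1.5]
m = -1.75, f(m) = -1.40625 (−); new bracket [-2, -1.75]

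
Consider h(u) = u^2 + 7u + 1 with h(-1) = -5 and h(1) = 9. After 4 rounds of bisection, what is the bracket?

[-0.25, -0.125]

u = 0 gives h = 1, positive; keep [-1, 0]
u = -0.5 gives h = -2.25, negative; keep [-0.5, 0]
u = -0.25 gives h = -0.6875, negative; keep [-0.25, 0]
u = -0.125 gives h = 0.1406, positive; keep [-0.25, -0.125]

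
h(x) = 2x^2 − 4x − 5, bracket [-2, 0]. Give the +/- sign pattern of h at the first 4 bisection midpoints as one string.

+--+

x = -1 gives h = 1, positive; keep [-1, 0]
x = -0.5 gives h = -2.5, negative; keep [-1, -0.5]
x = -0.75 gives h = -0.875, negative; keep [-1, -0.75]
x = -0.875 gives h = 0.0312, positive; keep [-0.875, -0.75]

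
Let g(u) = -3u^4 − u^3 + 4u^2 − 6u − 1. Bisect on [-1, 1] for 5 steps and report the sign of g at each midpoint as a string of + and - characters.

midpoint 0: g = -1 < 0 → [-1, 0]
midpoint -0.5: g = 2.9375 > 0 → [-0.5, 0]
midpoint -0.25: g = 0.753906 > 0 → [-0.25, 0]
midpoint -0.125: g = -0.1863 < 0 → [-0.25, -0.125]
midpoint -0.1875: g = 0.2685 > 0 → [-0.1875, -0.125]

-++-+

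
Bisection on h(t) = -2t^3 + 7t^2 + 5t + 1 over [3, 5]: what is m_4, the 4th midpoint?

midpoint 4: h = 5 > 0 → [4, 5]
midpoint 4.5: h = -17 < 0 → [4, 4.5]
midpoint 4.25: h = -4.84375 < 0 → [4, 4.25]
midpoint 4.125: h = 0.3555 > 0 → [4.125, 4.25]

4.125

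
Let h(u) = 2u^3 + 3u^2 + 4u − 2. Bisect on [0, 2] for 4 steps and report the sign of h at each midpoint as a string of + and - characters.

++-+

h(1) = 7 > 0, so the root lies in [0, 1]
h(0.5) = 1 > 0, so the root lies in [0, 0.5]
h(0.25) = -0.78125 < 0, so the root lies in [0.25, 0.5]
h(0.375) = 0.0273 > 0, so the root lies in [0.25, 0.375]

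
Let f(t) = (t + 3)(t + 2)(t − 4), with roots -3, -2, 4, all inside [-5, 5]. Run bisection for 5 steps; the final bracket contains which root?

f(0) = -24 < 0, so the root lies in [0, 5]
f(2.5) = -37.125 < 0, so the root lies in [2.5, 5]
f(3.75) = -9.703125 < 0, so the root lies in [3.75, 5]
f(4.375) = 17.6309 > 0, so the root lies in [3.75, 4.375]
f(4.0625) = 2.676 > 0, so the root lies in [3.75, 4.0625]

4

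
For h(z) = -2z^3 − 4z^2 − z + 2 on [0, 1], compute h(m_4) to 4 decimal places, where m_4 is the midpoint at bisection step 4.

midpoint 0.5: h = 0.25 > 0 → [0.5, 1]
midpoint 0.75: h = -1.84375 < 0 → [0.5, 0.75]
midpoint 0.625: h = -0.675781 < 0 → [0.5, 0.625]
midpoint 0.5625: h = -0.1841 < 0 → [0.5, 0.5625]

-0.1841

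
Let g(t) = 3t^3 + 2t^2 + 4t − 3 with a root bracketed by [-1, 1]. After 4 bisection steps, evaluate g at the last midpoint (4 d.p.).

t = 0 gives g = -3, negative; keep [0, 1]
t = 0.5 gives g = -0.125, negative; keep [0.5, 1]
t = 0.75 gives g = 2.390625, positive; keep [0.5, 0.75]
t = 0.625 gives g = 1.0137, positive; keep [0.5, 0.625]

1.0137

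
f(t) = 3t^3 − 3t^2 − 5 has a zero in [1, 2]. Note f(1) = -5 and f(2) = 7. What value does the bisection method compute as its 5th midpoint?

f(1.5) = -1.625 < 0, so the root lies in [1.5, 2]
f(1.75) = 1.890625 > 0, so the root lies in [1.5, 1.75]
f(1.625) = -0.048828 < 0, so the root lies in [1.625, 1.75]
f(1.6875) = 0.8733 > 0, so the root lies in [1.625, 1.6875]
f(1.65625) = 0.4006 > 0, so the root lies in [1.625, 1.65625]

1.65625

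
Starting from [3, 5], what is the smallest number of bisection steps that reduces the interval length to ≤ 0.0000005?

22

Width after n steps is 2/2^n. Need 2^n ≥ 2/0.0000005 = 4000000.
2^21 = 2097152 < 4000000 ≤ 2^22 = 4194304, so n = 22.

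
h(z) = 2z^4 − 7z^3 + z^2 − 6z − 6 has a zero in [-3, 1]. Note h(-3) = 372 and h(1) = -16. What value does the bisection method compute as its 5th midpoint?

-0.625

z = -1 gives h = 10, positive; keep [-1, 1]
z = 0 gives h = -6, negative; keep [-1, 0]
z = -0.5 gives h = -1.75, negative; keep [-1, -0.5]
z = -0.75 gives h = 2.6484, positive; keep [-0.75, -0.5]
z = -0.625 gives h = 0.1548, positive; keep [-0.625, -0.5]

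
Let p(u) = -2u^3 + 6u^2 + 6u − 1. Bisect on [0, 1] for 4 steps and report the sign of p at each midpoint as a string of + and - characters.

m = 0.5, p(m) = 3.25 (+); new bracket [0, 0.5]
m = 0.25, p(m) = 0.84375 (+); new bracket [0, 0.25]
m = 0.125, p(m) = -0.160156 (−); new bracket [0.125, 0.25]
m = 0.1875, p(m) = 0.3228 (+); new bracket [0.125, 0.1875]

++-+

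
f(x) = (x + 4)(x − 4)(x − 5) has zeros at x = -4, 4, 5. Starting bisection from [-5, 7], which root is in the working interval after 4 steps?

f(1) = 60 > 0, so the root lies in [-5, 1]
f(-2) = 84 > 0, so the root lies in [-5, -2]
f(-3.5) = 31.875 > 0, so the root lies in [-5, -3.5]
f(-4.25) = -19.0781 < 0, so the root lies in [-4.25, -3.5]

-4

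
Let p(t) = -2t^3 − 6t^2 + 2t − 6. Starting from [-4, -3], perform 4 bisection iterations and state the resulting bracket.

[-3.5625, -3.5]

m = -3.5, p(m) = -0.75 (−); new bracket [-4, -3.5]
m = -3.75, p(m) = 7.59375 (+); new bracket [-3.75, -3.5]
m = -3.625, p(m) = 3.175781 (+); new bracket [-3.625, -3.5]
m = -3.5625, p(m) = 1.1528 (+); new bracket [-3.5625, -3.5]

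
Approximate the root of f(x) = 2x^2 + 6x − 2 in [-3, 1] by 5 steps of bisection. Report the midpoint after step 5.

0.375

x = -1 gives f = -6, negative; keep [-1, 1]
x = 0 gives f = -2, negative; keep [0, 1]
x = 0.5 gives f = 1.5, positive; keep [0, 0.5]
x = 0.25 gives f = -0.375, negative; keep [0.25, 0.5]
x = 0.375 gives f = 0.5312, positive; keep [0.25, 0.375]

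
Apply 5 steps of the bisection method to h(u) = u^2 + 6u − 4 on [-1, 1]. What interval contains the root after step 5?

[0.5625, 0.625]

h(0) = -4 < 0, so the root lies in [0, 1]
h(0.5) = -0.75 < 0, so the root lies in [0.5, 1]
h(0.75) = 1.0625 > 0, so the root lies in [0.5, 0.75]
h(0.625) = 0.1406 > 0, so the root lies in [0.5, 0.625]
h(0.5625) = -0.3086 < 0, so the root lies in [0.5625, 0.625]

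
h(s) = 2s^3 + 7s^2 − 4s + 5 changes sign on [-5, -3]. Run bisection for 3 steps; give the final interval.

midpoint -4: h = 5 > 0 → [-5, -4]
midpoint -4.5: h = -17.5 < 0 → [-4.5, -4]
midpoint -4.25: h = -5.09375 < 0 → [-4.25, -4]

[-4.25, -4]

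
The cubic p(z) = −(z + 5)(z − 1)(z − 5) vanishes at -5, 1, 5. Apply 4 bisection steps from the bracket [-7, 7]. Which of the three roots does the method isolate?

-5

m = 0, p(m) = -25 (−); new bracket [-7, 0]
m = -3.5, p(m) = -57.375 (−); new bracket [-7, -3.5]
m = -5.25, p(m) = 16.015625 (+); new bracket [-5.25, -3.5]
m = -4.375, p(m) = -31.4941 (−); new bracket [-5.25, -4.375]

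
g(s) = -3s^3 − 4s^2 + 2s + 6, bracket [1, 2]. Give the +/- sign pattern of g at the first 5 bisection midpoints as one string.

---+-

s = 1.5 gives g = -10.125, negative; keep [1, 1.5]
s = 1.25 gives g = -3.609375, negative; keep [1, 1.25]
s = 1.125 gives g = -1.083984, negative; keep [1, 1.125]
s = 1.0625 gives g = 0.011, positive; keep [1.0625, 1.125]
s = 1.09375 gives g = -0.523, negative; keep [1.0625, 1.09375]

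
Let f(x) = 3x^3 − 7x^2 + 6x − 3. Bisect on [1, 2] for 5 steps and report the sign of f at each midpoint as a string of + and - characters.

+--+-

x = 1.5 gives f = 0.375, positive; keep [1, 1.5]
x = 1.25 gives f = -0.578125, negative; keep [1.25, 1.5]
x = 1.375 gives f = -0.185547, negative; keep [1.375, 1.5]
x = 1.4375 gives f = 0.0715, positive; keep [1.375, 1.4375]
x = 1.40625 gives f = -0.0625, negative; keep [1.40625, 1.4375]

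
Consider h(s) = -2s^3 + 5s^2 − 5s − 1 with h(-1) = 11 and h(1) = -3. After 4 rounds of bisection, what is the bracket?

[-0.25, -0.125]

h(0) = -1 < 0, so the root lies in [-1, 0]
h(-0.5) = 3 > 0, so the root lies in [-0.5, 0]
h(-0.25) = 0.59375 > 0, so the root lies in [-0.25, 0]
h(-0.125) = -0.293 < 0, so the root lies in [-0.25, -0.125]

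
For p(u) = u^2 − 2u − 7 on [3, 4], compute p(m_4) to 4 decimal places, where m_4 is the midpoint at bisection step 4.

-0.0898

u = 3.5 gives p = -1.75, negative; keep [3.5, 4]
u = 3.75 gives p = -0.4375, negative; keep [3.75, 4]
u = 3.875 gives p = 0.265625, positive; keep [3.75, 3.875]
u = 3.8125 gives p = -0.0898, negative; keep [3.8125, 3.875]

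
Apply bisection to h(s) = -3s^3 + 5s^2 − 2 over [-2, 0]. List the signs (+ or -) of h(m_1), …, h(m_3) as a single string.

s = -1 gives h = 6, positive; keep [-1, 0]
s = -0.5 gives h = -0.375, negative; keep [-1, -0.5]
s = -0.75 gives h = 2.078125, positive; keep [-0.75, -0.5]

+-+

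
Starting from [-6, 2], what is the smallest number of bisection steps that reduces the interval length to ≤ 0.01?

10

Width after n steps is 8/2^n. Need 2^n ≥ 8/0.01 = 800.
2^9 = 512 < 800 ≤ 2^10 = 1024, so n = 10.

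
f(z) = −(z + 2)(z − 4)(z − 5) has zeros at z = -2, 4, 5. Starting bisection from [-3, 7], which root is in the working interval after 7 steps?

-2

midpoint 2: f = -24 < 0 → [-3, 2]
midpoint -0.5: f = -37.125 < 0 → [-3, -0.5]
midpoint -1.75: f = -9.703125 < 0 → [-3, -1.75]
midpoint -2.375: f = 17.6309 > 0 → [-2.375, -1.75]
midpoint -2.0625: f = 2.676 > 0 → [-2.0625, -1.75]
midpoint -1.90625: f = -3.8241 < 0 → [-2.0625, -1.90625]
midpoint -1.984375: f = -0.6531 < 0 → [-2.0625, -1.984375]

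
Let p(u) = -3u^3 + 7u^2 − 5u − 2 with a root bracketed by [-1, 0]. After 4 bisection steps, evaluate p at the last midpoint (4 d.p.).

0.3376

midpoint -0.5: p = 2.625 > 0 → [-0.5, 0]
midpoint -0.25: p = -0.265625 < 0 → [-0.5, -0.25]
midpoint -0.375: p = 1.017578 > 0 → [-0.375, -0.25]
midpoint -0.3125: p = 0.3376 > 0 → [-0.3125, -0.25]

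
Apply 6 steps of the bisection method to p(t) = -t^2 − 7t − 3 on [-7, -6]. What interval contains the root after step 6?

[-6.546875, -6.53125]

p(-6.5) = 0.25 > 0, so the root lies in [-7, -6.5]
p(-6.75) = -1.3125 < 0, so the root lies in [-6.75, -6.5]
p(-6.625) = -0.515625 < 0, so the root lies in [-6.625, -6.5]
p(-6.5625) = -0.1289 < 0, so the root lies in [-6.5625, -6.5]
p(-6.53125) = 0.0615 > 0, so the root lies in [-6.5625, -6.53125]
p(-6.546875) = -0.0334 < 0, so the root lies in [-6.546875, -6.53125]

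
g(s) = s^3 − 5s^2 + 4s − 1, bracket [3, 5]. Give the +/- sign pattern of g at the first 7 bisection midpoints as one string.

-+++-+-

m = 4, g(m) = -1 (−); new bracket [4, 5]
m = 4.5, g(m) = 6.875 (+); new bracket [4, 4.5]
m = 4.25, g(m) = 2.453125 (+); new bracket [4, 4.25]
m = 4.125, g(m) = 0.6113 (+); new bracket [4, 4.125]
m = 4.0625, g(m) = -0.2224 (−); new bracket [4.0625, 4.125]
m = 4.09375, g(m) = 0.1873 (+); new bracket [4.0625, 4.09375]
m = 4.078125, g(m) = -0.0193 (−); new bracket [4.078125, 4.09375]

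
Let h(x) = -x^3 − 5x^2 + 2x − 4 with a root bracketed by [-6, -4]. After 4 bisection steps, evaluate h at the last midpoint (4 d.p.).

midpoint -5: h = -14 < 0 → [-6, -5]
midpoint -5.5: h = 0.125 > 0 → [-5.5, -5]
midpoint -5.25: h = -7.609375 < 0 → [-5.5, -5.25]
midpoint -5.375: h = -3.916 < 0 → [-5.5, -5.375]

-3.9160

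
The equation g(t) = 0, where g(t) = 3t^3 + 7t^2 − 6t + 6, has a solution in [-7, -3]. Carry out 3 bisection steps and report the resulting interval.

m = -5, g(m) = -164 (−); new bracket [-5, -3]
m = -4, g(m) = -50 (−); new bracket [-4, -3]
m = -3.5, g(m) = -15.875 (−); new bracket [-3.5, -3]

[-3.5, -3]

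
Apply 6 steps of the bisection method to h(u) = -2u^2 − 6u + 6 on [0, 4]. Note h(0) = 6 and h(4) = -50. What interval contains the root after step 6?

[0.75, 0.8125]

u = 2 gives h = -14, negative; keep [0, 2]
u = 1 gives h = -2, negative; keep [0, 1]
u = 0.5 gives h = 2.5, positive; keep [0.5, 1]
u = 0.75 gives h = 0.375, positive; keep [0.75, 1]
u = 0.875 gives h = -0.7812, negative; keep [0.75, 0.875]
u = 0.8125 gives h = -0.1953, negative; keep [0.75, 0.8125]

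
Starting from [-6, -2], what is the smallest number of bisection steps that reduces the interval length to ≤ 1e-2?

Width after n steps is 4/2^n. Need 2^n ≥ 4/1e-2 = 400.
2^8 = 256 < 400 ≤ 2^9 = 512, so n = 9.

9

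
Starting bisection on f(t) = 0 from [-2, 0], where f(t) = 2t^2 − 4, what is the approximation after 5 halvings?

t = -1 gives f = -2, negative; keep [-2, -1]
t = -1.5 gives f = 0.5, positive; keep [-1.5, -1]
t = -1.25 gives f = -0.875, negative; keep [-1.5, -1.25]
t = -1.375 gives f = -0.2188, negative; keep [-1.5, -1.375]
t = -1.4375 gives f = 0.1328, positive; keep [-1.4375, -1.375]

-1.4375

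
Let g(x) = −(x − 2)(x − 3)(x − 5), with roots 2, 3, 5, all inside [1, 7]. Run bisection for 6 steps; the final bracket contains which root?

midpoint 4: g = 2 > 0 → [4, 7]
midpoint 5.5: g = -4.375 < 0 → [4, 5.5]
midpoint 4.75: g = 1.203125 > 0 → [4.75, 5.5]
midpoint 5.125: g = -0.8301 < 0 → [4.75, 5.125]
midpoint 4.9375: g = 0.3557 > 0 → [4.9375, 5.125]
midpoint 5.03125: g = -0.1924 < 0 → [4.9375, 5.03125]

5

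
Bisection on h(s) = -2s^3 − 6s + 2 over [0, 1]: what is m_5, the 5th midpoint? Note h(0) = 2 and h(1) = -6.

0.34375

s = 0.5 gives h = -1.25, negative; keep [0, 0.5]
s = 0.25 gives h = 0.46875, positive; keep [0.25, 0.5]
s = 0.375 gives h = -0.355469, negative; keep [0.25, 0.375]
s = 0.3125 gives h = 0.064, positive; keep [0.3125, 0.375]
s = 0.34375 gives h = -0.1437, negative; keep [0.3125, 0.34375]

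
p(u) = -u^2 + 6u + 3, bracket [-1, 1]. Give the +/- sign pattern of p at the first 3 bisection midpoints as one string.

p(0) = 3 > 0, so the root lies in [-1, 0]
p(-0.5) = -0.25 < 0, so the root lies in [-0.5, 0]
p(-0.25) = 1.4375 > 0, so the root lies in [-0.5, -0.25]

+-+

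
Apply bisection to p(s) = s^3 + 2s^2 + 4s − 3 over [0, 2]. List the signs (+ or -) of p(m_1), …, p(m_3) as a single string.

+-+

s = 1 gives p = 4, positive; keep [0, 1]
s = 0.5 gives p = -0.375, negative; keep [0.5, 1]
s = 0.75 gives p = 1.546875, positive; keep [0.5, 0.75]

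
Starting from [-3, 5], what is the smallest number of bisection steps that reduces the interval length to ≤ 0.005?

Width after n steps is 8/2^n. Need 2^n ≥ 8/0.005 = 1600.
2^10 = 1024 < 1600 ≤ 2^11 = 2048, so n = 11.

11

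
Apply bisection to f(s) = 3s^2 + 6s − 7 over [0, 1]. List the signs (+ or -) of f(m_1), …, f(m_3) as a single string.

--+

f(0.5) = -3.25 < 0, so the root lies in [0.5, 1]
f(0.75) = -0.8125 < 0, so the root lies in [0.75, 1]
f(0.875) = 0.546875 > 0, so the root lies in [0.75, 0.875]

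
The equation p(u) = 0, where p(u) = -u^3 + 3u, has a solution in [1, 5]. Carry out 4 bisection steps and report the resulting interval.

m = 3, p(m) = -18 (−); new bracket [1, 3]
m = 2, p(m) = -2 (−); new bracket [1, 2]
m = 1.5, p(m) = 1.125 (+); new bracket [1.5, 2]
m = 1.75, p(m) = -0.1094 (−); new bracket [1.5, 1.75]

[1.5, 1.75]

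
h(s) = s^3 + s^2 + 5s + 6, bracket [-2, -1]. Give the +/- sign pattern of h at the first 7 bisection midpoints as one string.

s = -1.5 gives h = -2.625, negative; keep [-1.5, -1]
s = -1.25 gives h = -0.640625, negative; keep [-1.25, -1]
s = -1.125 gives h = 0.216797, positive; keep [-1.25, -1.125]
s = -1.1875 gives h = -0.2019, negative; keep [-1.1875, -1.125]
s = -1.15625 gives h = 0.0099, positive; keep [-1.1875, -1.15625]
s = -1.171875 gives h = -0.0954, negative; keep [-1.171875, -1.15625]
s = -1.1640625 gives h = -0.0426, negative; keep [-1.1640625, -1.15625]

--+-+--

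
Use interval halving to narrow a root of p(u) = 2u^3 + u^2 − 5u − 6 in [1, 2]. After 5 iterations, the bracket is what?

[1.78125, 1.8125]

m = 1.5, p(m) = -4.5 (−); new bracket [1.5, 2]
m = 1.75, p(m) = -0.96875 (−); new bracket [1.75, 2]
m = 1.875, p(m) = 1.324219 (+); new bracket [1.75, 1.875]
m = 1.8125, p(m) = 0.1313 (+); new bracket [1.75, 1.8125]
m = 1.78125, p(m) = -0.4301 (−); new bracket [1.78125, 1.8125]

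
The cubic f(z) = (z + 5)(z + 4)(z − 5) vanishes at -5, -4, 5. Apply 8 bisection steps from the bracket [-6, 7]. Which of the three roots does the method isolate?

z = 0.5 gives f = -111.375, negative; keep [0.5, 7]
z = 3.75 gives f = -84.765625, negative; keep [3.75, 7]
z = 5.375 gives f = 36.474609, positive; keep [3.75, 5.375]
z = 4.5625 gives f = -35.822, negative; keep [4.5625, 5.375]
z = 4.96875 gives f = -2.794, negative; keep [4.96875, 5.375]
z = 5.171875 gives f = 16.0351, positive; keep [4.96875, 5.171875]
z = 5.0703125 gives f = 6.4224, positive; keep [4.96875, 5.0703125]
z = 5.01953125 gives f = 1.7651, positive; keep [4.96875, 5.01953125]

5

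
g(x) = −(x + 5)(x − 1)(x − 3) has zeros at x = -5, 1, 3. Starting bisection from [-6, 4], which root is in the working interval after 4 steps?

-5

m = -1, g(m) = -32 (−); new bracket [-6, -1]
m = -3.5, g(m) = -43.875 (−); new bracket [-6, -3.5]
m = -4.75, g(m) = -11.140625 (−); new bracket [-6, -4.75]
m = -5.375, g(m) = 20.0215 (+); new bracket [-5.375, -4.75]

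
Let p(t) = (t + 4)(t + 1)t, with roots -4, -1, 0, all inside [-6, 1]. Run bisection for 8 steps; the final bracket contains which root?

t = -2.5 gives p = 5.625, positive; keep [-6, -2.5]
t = -4.25 gives p = -3.453125, negative; keep [-4.25, -2.5]
t = -3.375 gives p = 5.009766, positive; keep [-4.25, -3.375]
t = -3.8125 gives p = 2.0105, positive; keep [-4.25, -3.8125]
t = -4.03125 gives p = -0.3819, negative; keep [-4.03125, -3.8125]
t = -3.921875 gives p = 0.8953, positive; keep [-4.03125, -3.921875]
t = -3.9765625 gives p = 0.2774, positive; keep [-4.03125, -3.9765625]
t = -4.00390625 gives p = -0.047, negative; keep [-4.00390625, -3.9765625]

-4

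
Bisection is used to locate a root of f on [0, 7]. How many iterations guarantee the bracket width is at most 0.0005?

Width after n steps is 7/2^n. Need 2^n ≥ 7/0.0005 = 14000.
2^13 = 8192 < 14000 ≤ 2^14 = 16384, so n = 14.

14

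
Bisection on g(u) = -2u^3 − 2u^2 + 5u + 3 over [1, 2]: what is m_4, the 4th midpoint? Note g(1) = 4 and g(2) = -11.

m = 1.5, g(m) = -0.75 (−); new bracket [1, 1.5]
m = 1.25, g(m) = 2.21875 (+); new bracket [1.25, 1.5]
m = 1.375, g(m) = 0.894531 (+); new bracket [1.375, 1.5]
m = 1.4375, g(m) = 0.1138 (+); new bracket [1.4375, 1.5]

1.4375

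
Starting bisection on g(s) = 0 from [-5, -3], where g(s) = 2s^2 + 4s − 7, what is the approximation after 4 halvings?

-3.125

m = -4, g(m) = 9 (+); new bracket [-4, -3]
m = -3.5, g(m) = 3.5 (+); new bracket [-3.5, -3]
m = -3.25, g(m) = 1.125 (+); new bracket [-3.25, -3]
m = -3.125, g(m) = 0.0312 (+); new bracket [-3.125, -3]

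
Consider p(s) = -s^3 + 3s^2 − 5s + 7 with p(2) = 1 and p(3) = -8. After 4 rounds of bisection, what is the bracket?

midpoint 2.5: p = -2.375 < 0 → [2, 2.5]
midpoint 2.25: p = -0.453125 < 0 → [2, 2.25]
midpoint 2.125: p = 0.326172 > 0 → [2.125, 2.25]
midpoint 2.1875: p = -0.0496 < 0 → [2.125, 2.1875]

[2.125, 2.1875]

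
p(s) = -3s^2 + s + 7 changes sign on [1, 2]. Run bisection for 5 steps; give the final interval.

[1.6875, 1.71875]

m = 1.5, p(m) = 1.75 (+); new bracket [1.5, 2]
m = 1.75, p(m) = -0.4375 (−); new bracket [1.5, 1.75]
m = 1.625, p(m) = 0.703125 (+); new bracket [1.625, 1.75]
m = 1.6875, p(m) = 0.1445 (+); new bracket [1.6875, 1.75]
m = 1.71875, p(m) = -0.1436 (−); new bracket [1.6875, 1.71875]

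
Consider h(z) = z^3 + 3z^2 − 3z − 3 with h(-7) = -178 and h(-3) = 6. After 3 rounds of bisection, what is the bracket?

[-4, -3.5]

midpoint -5: h = -38 < 0 → [-5, -3]
midpoint -4: h = -7 < 0 → [-4, -3]
midpoint -3.5: h = 1.375 > 0 → [-4, -3.5]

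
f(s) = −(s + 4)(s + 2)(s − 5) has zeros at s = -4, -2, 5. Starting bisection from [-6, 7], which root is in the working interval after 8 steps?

5

s = 0.5 gives f = 50.625, positive; keep [0.5, 7]
s = 3.75 gives f = 55.703125, positive; keep [3.75, 7]
s = 5.375 gives f = -25.927734, negative; keep [3.75, 5.375]
s = 4.5625 gives f = 24.5837, positive; keep [4.5625, 5.375]
s = 4.96875 gives f = 1.9532, positive; keep [4.96875, 5.375]
s = 5.171875 gives f = -11.3059, negative; keep [4.96875, 5.171875]
s = 5.0703125 gives f = -4.5091, negative; keep [4.96875, 5.0703125]
s = 5.01953125 gives f = -1.2366, negative; keep [4.96875, 5.01953125]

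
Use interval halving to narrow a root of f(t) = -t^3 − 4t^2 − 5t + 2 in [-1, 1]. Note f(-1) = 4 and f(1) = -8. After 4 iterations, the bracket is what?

midpoint 0: f = 2 > 0 → [0, 1]
midpoint 0.5: f = -1.625 < 0 → [0, 0.5]
midpoint 0.25: f = 0.484375 > 0 → [0.25, 0.5]
midpoint 0.375: f = -0.4902 < 0 → [0.25, 0.375]

[0.25, 0.375]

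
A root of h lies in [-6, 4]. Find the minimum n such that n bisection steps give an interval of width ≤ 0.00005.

18

Width after n steps is 10/2^n. Need 2^n ≥ 10/0.00005 = 200000.
2^17 = 131072 < 200000 ≤ 2^18 = 262144, so n = 18.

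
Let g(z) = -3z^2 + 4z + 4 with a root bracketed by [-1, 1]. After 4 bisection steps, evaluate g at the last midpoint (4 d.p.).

midpoint 0: g = 4 > 0 → [-1, 0]
midpoint -0.5: g = 1.25 > 0 → [-1, -0.5]
midpoint -0.75: g = -0.6875 < 0 → [-0.75, -0.5]
midpoint -0.625: g = 0.3281 > 0 → [-0.75, -0.625]

0.3281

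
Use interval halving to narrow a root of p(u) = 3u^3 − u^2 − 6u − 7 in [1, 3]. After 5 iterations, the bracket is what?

[1.9375, 2]

p(2) = 1 > 0, so the root lies in [1, 2]
p(1.5) = -8.125 < 0, so the root lies in [1.5, 2]
p(1.75) = -4.484375 < 0, so the root lies in [1.75, 2]
p(1.875) = -1.9902 < 0, so the root lies in [1.875, 2]
p(1.9375) = -0.5593 < 0, so the root lies in [1.9375, 2]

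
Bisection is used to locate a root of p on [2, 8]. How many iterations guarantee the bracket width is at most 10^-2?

10

Width after n steps is 6/2^n. Need 2^n ≥ 6/10^-2 = 600.
2^9 = 512 < 600 ≤ 2^10 = 1024, so n = 10.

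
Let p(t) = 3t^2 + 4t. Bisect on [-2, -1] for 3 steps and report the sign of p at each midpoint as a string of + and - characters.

midpoint -1.5: p = 0.75 > 0 → [-1.5, -1]
midpoint -1.25: p = -0.3125 < 0 → [-1.5, -1.25]
midpoint -1.375: p = 0.171875 > 0 → [-1.375, -1.25]

+-+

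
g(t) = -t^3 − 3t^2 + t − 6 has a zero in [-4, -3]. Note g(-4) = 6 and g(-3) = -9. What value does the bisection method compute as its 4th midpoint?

-3.6875

g(-3.5) = -3.375 < 0, so the root lies in [-4, -3.5]
g(-3.75) = 0.796875 > 0, so the root lies in [-3.75, -3.5]
g(-3.625) = -1.412109 < 0, so the root lies in [-3.75, -3.625]
g(-3.6875) = -0.3391 < 0, so the root lies in [-3.75, -3.6875]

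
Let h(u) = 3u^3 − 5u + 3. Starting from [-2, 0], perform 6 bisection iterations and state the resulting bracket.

u = -1 gives h = 5, positive; keep [-2, -1]
u = -1.5 gives h = 0.375, positive; keep [-2, -1.5]
u = -1.75 gives h = -4.328125, negative; keep [-1.75, -1.5]
u = -1.625 gives h = -1.748, negative; keep [-1.625, -1.5]
u = -1.5625 gives h = -0.6316, negative; keep [-1.5625, -1.5]
u = -1.53125 gives h = -0.1148, negative; keep [-1.53125, -1.5]

[-1.53125, -1.5]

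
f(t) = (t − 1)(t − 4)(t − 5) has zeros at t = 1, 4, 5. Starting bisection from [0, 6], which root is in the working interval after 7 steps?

t = 3 gives f = 4, positive; keep [0, 3]
t = 1.5 gives f = 4.375, positive; keep [0, 1.5]
t = 0.75 gives f = -3.453125, negative; keep [0.75, 1.5]
t = 1.125 gives f = 1.3926, positive; keep [0.75, 1.125]
t = 0.9375 gives f = -0.7776, negative; keep [0.9375, 1.125]
t = 1.03125 gives f = 0.3682, positive; keep [0.9375, 1.03125]
t = 0.984375 gives f = -0.1892, negative; keep [0.984375, 1.03125]

1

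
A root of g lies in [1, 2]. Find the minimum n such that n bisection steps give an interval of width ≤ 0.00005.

Width after n steps is 1/2^n. Need 2^n ≥ 1/0.00005 = 20000.
2^14 = 16384 < 20000 ≤ 2^15 = 32768, so n = 15.

15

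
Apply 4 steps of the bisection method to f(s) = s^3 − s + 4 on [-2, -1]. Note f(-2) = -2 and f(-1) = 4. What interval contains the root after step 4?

[-1.8125, -1.75]

m = -1.5, f(m) = 2.125 (+); new bracket [-2, -1.5]
m = -1.75, f(m) = 0.390625 (+); new bracket [-2, -1.75]
m = -1.875, f(m) = -0.716797 (−); new bracket [-1.875, -1.75]
m = -1.8125, f(m) = -0.1418 (−); new bracket [-1.8125, -1.75]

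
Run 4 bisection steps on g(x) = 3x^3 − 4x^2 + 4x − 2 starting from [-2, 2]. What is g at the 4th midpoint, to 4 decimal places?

g(0) = -2 < 0, so the root lies in [0, 2]
g(1) = 1 > 0, so the root lies in [0, 1]
g(0.5) = -0.625 < 0, so the root lies in [0.5, 1]
g(0.75) = 0.0156 > 0, so the root lies in [0.5, 0.75]

0.0156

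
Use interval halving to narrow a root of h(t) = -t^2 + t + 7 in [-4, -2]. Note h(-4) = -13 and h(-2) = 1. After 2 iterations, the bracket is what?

t = -3 gives h = -5, negative; keep [-3, -2]
t = -2.5 gives h = -1.75, negative; keep [-2.5, -2]

[-2.5, -2]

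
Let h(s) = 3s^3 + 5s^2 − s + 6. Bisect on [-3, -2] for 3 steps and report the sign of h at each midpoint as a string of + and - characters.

h(-2.5) = -7.125 < 0, so the root lies in [-2.5, -2]
h(-2.25) = -0.609375 < 0, so the root lies in [-2.25, -2]
h(-2.125) = 1.916016 > 0, so the root lies in [-2.25, -2.125]

--+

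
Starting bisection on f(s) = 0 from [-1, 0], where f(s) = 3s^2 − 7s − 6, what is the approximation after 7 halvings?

-0.6640625

f(-0.5) = -1.75 < 0, so the root lies in [-1, -0.5]
f(-0.75) = 0.9375 > 0, so the root lies in [-0.75, -0.5]
f(-0.625) = -0.453125 < 0, so the root lies in [-0.75, -0.625]
f(-0.6875) = 0.2305 > 0, so the root lies in [-0.6875, -0.625]
f(-0.65625) = -0.1143 < 0, so the root lies in [-0.6875, -0.65625]
f(-0.671875) = 0.0574 > 0, so the root lies in [-0.671875, -0.65625]
f(-0.6640625) = -0.0286 < 0, so the root lies in [-0.671875, -0.6640625]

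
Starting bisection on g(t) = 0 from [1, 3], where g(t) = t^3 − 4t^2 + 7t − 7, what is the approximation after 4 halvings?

midpoint 2: g = -1 < 0 → [2, 3]
midpoint 2.5: g = 1.125 > 0 → [2, 2.5]
midpoint 2.25: g = -0.109375 < 0 → [2.25, 2.5]
midpoint 2.375: g = 0.459 > 0 → [2.25, 2.375]

2.375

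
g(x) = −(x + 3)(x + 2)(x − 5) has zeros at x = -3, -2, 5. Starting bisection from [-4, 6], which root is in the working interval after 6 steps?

x = 1 gives g = 48, positive; keep [1, 6]
x = 3.5 gives g = 53.625, positive; keep [3.5, 6]
x = 4.75 gives g = 13.078125, positive; keep [4.75, 6]
x = 5.375 gives g = -23.1621, negative; keep [4.75, 5.375]
x = 5.0625 gives g = -3.5588, negative; keep [4.75, 5.0625]
x = 4.90625 gives g = 5.119, positive; keep [4.90625, 5.0625]

5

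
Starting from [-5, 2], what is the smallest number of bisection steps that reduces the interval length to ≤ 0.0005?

Width after n steps is 7/2^n. Need 2^n ≥ 7/0.0005 = 14000.
2^13 = 8192 < 14000 ≤ 2^14 = 16384, so n = 14.

14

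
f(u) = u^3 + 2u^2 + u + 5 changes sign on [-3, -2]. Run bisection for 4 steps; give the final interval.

[-2.4375, -2.375]

m = -2.5, f(m) = -0.625 (−); new bracket [-2.5, -2]
m = -2.25, f(m) = 1.484375 (+); new bracket [-2.5, -2.25]
m = -2.375, f(m) = 0.509766 (+); new bracket [-2.5, -2.375]
m = -2.4375, f(m) = -0.0369 (−); new bracket [-2.4375, -2.375]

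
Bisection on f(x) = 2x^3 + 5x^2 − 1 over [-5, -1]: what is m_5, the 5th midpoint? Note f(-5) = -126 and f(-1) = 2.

m = -3, f(m) = -10 (−); new bracket [-3, -1]
m = -2, f(m) = 3 (+); new bracket [-3, -2]
m = -2.5, f(m) = -1 (−); new bracket [-2.5, -2]
m = -2.25, f(m) = 1.5312 (+); new bracket [-2.5, -2.25]
m = -2.375, f(m) = 0.4102 (+); new bracket [-2.5, -2.375]

-2.375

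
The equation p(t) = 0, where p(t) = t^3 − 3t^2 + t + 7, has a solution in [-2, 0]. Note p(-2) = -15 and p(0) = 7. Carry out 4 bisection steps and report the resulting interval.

p(-1) = 2 > 0, so the root lies in [-2, -1]
p(-1.5) = -4.625 < 0, so the root lies in [-1.5, -1]
p(-1.25) = -0.890625 < 0, so the root lies in [-1.25, -1]
p(-1.125) = 0.6543 > 0, so the root lies in [-1.25, -1.125]

[-1.25, -1.125]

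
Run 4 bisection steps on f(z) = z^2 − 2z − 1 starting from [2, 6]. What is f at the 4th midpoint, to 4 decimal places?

m = 4, f(m) = 7 (+); new bracket [2, 4]
m = 3, f(m) = 2 (+); new bracket [2, 3]
m = 2.5, f(m) = 0.25 (+); new bracket [2, 2.5]
m = 2.25, f(m) = -0.4375 (−); new bracket [2.25, 2.5]

-0.4375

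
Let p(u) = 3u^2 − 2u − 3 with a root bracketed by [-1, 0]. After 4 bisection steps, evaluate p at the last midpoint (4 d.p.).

-0.2070

u = -0.5 gives p = -1.25, negative; keep [-1, -0.5]
u = -0.75 gives p = 0.1875, positive; keep [-0.75, -0.5]
u = -0.625 gives p = -0.578125, negative; keep [-0.75, -0.625]
u = -0.6875 gives p = -0.207, negative; keep [-0.75, -0.6875]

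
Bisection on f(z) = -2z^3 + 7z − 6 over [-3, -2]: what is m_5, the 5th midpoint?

-2.21875

m = -2.5, f(m) = 7.75 (+); new bracket [-2.5, -2]
m = -2.25, f(m) = 1.03125 (+); new bracket [-2.25, -2]
m = -2.125, f(m) = -1.683594 (−); new bracket [-2.25, -2.125]
m = -2.1875, f(m) = -0.3774 (−); new bracket [-2.25, -2.1875]
m = -2.21875, f(m) = 0.3139 (+); new bracket [-2.21875, -2.1875]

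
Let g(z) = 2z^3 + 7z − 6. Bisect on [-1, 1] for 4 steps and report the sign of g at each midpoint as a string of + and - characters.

midpoint 0: g = -6 < 0 → [0, 1]
midpoint 0.5: g = -2.25 < 0 → [0.5, 1]
midpoint 0.75: g = 0.09375 > 0 → [0.5, 0.75]
midpoint 0.625: g = -1.1367 < 0 → [0.625, 0.75]

--+-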